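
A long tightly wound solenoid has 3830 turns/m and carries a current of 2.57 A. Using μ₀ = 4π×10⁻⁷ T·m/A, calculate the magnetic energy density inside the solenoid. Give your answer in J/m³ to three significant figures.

u ≈ 60.9 J/m³

B = μ₀nI = (4π×10⁻⁷)(3.830×10^3)(2.57) = 1.237×10^-2 T.
u = B²/(2μ₀) = (1.237×10^-2)²/(2×4π×10⁻⁷) = 60.88 J/m³.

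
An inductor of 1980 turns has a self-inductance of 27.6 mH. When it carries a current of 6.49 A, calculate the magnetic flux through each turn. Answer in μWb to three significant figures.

Φ_B ≈ 90.5 μWb

From L = NΦ_B/I, the flux per turn is Φ_B = LI/N.
Φ_B = (2.760×10^-2 H)(6.49 A)/1980 = 9.047×10^-5 Wb.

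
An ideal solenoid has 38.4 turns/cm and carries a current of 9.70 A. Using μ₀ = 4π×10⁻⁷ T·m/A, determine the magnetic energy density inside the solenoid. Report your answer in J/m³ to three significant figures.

B = μ₀nI = (4π×10⁻⁷)(3.840×10^3)(9.70) = 4.681×10^-2 T.
u = B²/(2μ₀) = (4.681×10^-2)²/(2×4π×10⁻⁷) = 871.7 J/m³.

u ≈ 872 J/m³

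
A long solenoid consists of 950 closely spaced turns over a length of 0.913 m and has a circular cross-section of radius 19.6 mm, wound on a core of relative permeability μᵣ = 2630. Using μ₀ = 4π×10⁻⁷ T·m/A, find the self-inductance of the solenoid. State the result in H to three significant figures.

A = πr² = π(1.960×10^-2 m)² = 1.207×10^-3 m².
For a long solenoid, L = μ₀μᵣN²A/ℓ.
L = (4π×10⁻⁷)(2630)(950)²(1.207×10^-3)/(0.913 m) = 3.943 H.

L ≈ 3.94 H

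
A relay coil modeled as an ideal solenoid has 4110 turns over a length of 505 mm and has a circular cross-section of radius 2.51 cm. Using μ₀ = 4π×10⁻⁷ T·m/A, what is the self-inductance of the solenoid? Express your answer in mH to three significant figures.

L ≈ 83.2 mH

A = πr² = π(2.510×10^-2 m)² = 1.979×10^-3 m².
For a long solenoid, L = μ₀N²A/ℓ.
L = (4π×10⁻⁷)(4110)²(1.979×10^-3)/(0.505 m) = 8.320×10^-2 H.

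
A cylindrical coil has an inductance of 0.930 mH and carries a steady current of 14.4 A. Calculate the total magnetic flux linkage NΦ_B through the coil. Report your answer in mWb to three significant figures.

From L = NΦ_B/I, the flux linkage is NΦ_B = LI.
NΦ_B = (9.300×10^-4 H)(14.4 A) = 1.339×10^-2 Wb.

NΦ_B ≈ 13.4 mWb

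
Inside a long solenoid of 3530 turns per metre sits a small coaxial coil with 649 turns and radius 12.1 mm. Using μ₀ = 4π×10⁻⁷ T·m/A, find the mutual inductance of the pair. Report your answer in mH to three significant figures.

M ≈ 1.32 mH

The outer solenoid produces a uniform field B₁ = μ₀n₁I₁ across the inner coil,
so the flux linkage is N₂Φ = N₂B₁A₂ = μ₀n₁N₂A₂·I₁, giving M = μ₀n₁N₂A₂.
A₂ = πr² = π(1.210×10^-2 m)² = 4.600×10^-4 m².
M = (4π×10⁻⁷)(3530)(649)(4.600×10^-4) = 1.324×10^-3 H.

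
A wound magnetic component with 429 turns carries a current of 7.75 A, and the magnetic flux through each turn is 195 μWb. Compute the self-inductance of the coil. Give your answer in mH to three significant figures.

Self-inductance is defined by L = NΦ_B/I (flux linkage over current).
L = (429)(1.950×10^-4 Wb)/(7.75 A) = 1.079×10^-2 H.

L ≈ 10.8 mH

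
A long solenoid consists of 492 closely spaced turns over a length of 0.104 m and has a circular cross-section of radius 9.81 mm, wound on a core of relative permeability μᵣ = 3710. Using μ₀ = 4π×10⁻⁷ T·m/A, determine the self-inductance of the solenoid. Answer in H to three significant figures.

A = πr² = π(9.810×10^-3 m)² = 3.023×10^-4 m².
For a long solenoid, L = μ₀μᵣN²A/ℓ.
L = (4π×10⁻⁷)(3710)(492)²(3.023×10^-4)/(0.104 m) = 3.281 H.

L ≈ 3.28 H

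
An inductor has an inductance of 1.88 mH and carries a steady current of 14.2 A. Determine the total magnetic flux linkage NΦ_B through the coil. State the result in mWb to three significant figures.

From L = NΦ_B/I, the flux linkage is NΦ_B = LI.
NΦ_B = (1.880×10^-3 H)(14.2 A) = 2.670×10^-2 Wb.

NΦ_B ≈ 26.7 mWb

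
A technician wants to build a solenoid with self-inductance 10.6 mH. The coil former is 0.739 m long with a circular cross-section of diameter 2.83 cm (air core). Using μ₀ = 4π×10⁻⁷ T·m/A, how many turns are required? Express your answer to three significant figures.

N ≈ 3150 turns

A = π(d/2)² = π(1.415×10^-2 m)² = 6.290×10^-4 m².
From L = μ₀N²A/ℓ, N = √(Lℓ / (μ₀A)).
N = √[(1.060×10^-2)(0.739) / ((4π×10⁻⁷)×6.290×10^-4)] = √(9.910×10^6) ≈ 3148.0.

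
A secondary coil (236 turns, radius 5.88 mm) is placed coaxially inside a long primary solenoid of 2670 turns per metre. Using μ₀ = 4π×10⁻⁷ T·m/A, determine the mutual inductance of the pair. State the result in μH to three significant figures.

M ≈ 86.0 μH

The outer solenoid produces a uniform field B₁ = μ₀n₁I₁ across the inner coil,
so the flux linkage is N₂Φ = N₂B₁A₂ = μ₀n₁N₂A₂·I₁, giving M = μ₀n₁N₂A₂.
A₂ = πr² = π(5.880×10^-3 m)² = 1.086×10^-4 m².
M = (4π×10⁻⁷)(2670)(236)(1.086×10^-4) = 8.601×10^-5 H.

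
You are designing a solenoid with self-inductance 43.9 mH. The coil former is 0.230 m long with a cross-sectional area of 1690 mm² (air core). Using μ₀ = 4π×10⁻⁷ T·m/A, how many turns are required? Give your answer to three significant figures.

A = 1690 mm² = 1.690×10^-3 m².
From L = μ₀N²A/ℓ, N = √(Lℓ / (μ₀A)).
N = √[(4.390×10^-2)(0.23) / ((4π×10⁻⁷)×1.690×10^-3)] = √(4.754×10^6) ≈ 2180.5.

N ≈ 2180 turns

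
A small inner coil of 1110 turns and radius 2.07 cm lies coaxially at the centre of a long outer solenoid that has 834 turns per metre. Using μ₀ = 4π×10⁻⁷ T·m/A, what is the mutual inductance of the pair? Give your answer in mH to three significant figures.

The outer solenoid produces a uniform field B₁ = μ₀n₁I₁ across the inner coil,
so the flux linkage is N₂Φ = N₂B₁A₂ = μ₀n₁N₂A₂·I₁, giving M = μ₀n₁N₂A₂.
A₂ = πr² = π(2.070×10^-2 m)² = 1.346×10^-3 m².
M = (4π×10⁻⁷)(834)(1110)(1.346×10^-3) = 1.566×10^-3 H.

M ≈ 1.57 mH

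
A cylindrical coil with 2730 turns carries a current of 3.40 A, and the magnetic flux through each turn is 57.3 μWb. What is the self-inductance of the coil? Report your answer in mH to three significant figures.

L ≈ 46.0 mH

Self-inductance is defined by L = NΦ_B/I (flux linkage over current).
L = (2730)(5.730×10^-5 Wb)/(3.40 A) = 4.601×10^-2 H.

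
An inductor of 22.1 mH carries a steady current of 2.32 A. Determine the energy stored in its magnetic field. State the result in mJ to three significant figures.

Stored magnetic energy: U = ½LI².
U = ½(2.210×10^-2 H)(2.32 A)² = 5.948×10^-2 J.

U ≈ 59.5 mJ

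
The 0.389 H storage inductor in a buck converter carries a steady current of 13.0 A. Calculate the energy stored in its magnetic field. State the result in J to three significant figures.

U ≈ 32.9 J

Stored magnetic energy: U = ½LI².
U = ½(0.389 H)(13.0 A)² = 32.87 J.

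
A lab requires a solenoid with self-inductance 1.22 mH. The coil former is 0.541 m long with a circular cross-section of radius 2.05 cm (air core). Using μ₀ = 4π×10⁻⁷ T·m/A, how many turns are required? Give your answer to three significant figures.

N ≈ 631 turns

A = πr² = π(2.050×10^-2 m)² = 1.320×10^-3 m².
From L = μ₀N²A/ℓ, N = √(Lℓ / (μ₀A)).
N = √[(1.220×10^-3)(0.541) / ((4π×10⁻⁷)×1.320×10^-3)] = √(3.978×10^5) ≈ 630.7.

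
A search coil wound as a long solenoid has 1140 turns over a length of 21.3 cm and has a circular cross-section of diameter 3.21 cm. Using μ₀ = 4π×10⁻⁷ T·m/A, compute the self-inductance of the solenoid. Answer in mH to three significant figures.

L ≈ 6.20 mH

A = π(d/2)² = π(1.605×10^-2 m)² = 8.093×10^-4 m².
For a long solenoid, L = μ₀N²A/ℓ.
L = (4π×10⁻⁷)(1140)²(8.093×10^-4)/(0.213 m) = 6.20497×10^-3 H.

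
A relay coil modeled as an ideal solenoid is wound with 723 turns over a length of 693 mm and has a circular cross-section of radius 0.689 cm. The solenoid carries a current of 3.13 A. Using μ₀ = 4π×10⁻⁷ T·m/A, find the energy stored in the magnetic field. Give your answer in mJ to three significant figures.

U ≈ 0.692 mJ

A = πr² = π(6.890×10^-3 m)² = 1.491×10^-4 m².
L = μ₀N²A/ℓ = (4π×10⁻⁷)(723)²(1.491×10^-4)/(0.693) = 1.414×10^-4 H.
U = ½LI² = ½(1.414×10^-4)(3.13)² = 6.9247×10^-4 J.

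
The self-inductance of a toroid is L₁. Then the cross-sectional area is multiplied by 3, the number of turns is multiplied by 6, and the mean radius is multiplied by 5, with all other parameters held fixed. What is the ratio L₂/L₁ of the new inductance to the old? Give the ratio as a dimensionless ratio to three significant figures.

L₂/L₁ = 21.6

For a toroid, L ∝ μᵣN²A/R.
L₂/L₁ = (3) × (6)^2 × (5)^-1 = 21.6.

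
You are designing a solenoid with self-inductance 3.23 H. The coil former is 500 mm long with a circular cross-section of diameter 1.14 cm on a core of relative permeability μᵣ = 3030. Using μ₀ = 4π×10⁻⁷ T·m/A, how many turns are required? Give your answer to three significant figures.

A = π(d/2)² = π(5.700×10^-3 m)² = 1.021×10^-4 m².
From L = μ₀μᵣN²A/ℓ, N = √(Lℓ / (μ₀μᵣA)).
N = √[(3.23)(0.5) / ((4π×10⁻⁷)(3030)×1.021×10^-4)] = √(4.155×10^6) ≈ 2038.5.

N ≈ 2040 turns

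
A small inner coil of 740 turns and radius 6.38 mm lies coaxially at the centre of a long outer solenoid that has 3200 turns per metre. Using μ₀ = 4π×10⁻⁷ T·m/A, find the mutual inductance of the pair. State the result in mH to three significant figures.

M ≈ 0.381 mH

The outer solenoid produces a uniform field B₁ = μ₀n₁I₁ across the inner coil,
so the flux linkage is N₂Φ = N₂B₁A₂ = μ₀n₁N₂A₂·I₁, giving M = μ₀n₁N₂A₂.
A₂ = πr² = π(6.380×10^-3 m)² = 1.279×10^-4 m².
M = (4π×10⁻⁷)(3200)(740)(1.279×10^-4) = 3.805×10^-4 H.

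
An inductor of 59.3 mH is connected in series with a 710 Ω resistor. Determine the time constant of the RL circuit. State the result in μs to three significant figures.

τ ≈ 83.5 μs

τ = L/R = (5.930×10^-2 H)/(710 Ω) = 8.352×10^-5 s.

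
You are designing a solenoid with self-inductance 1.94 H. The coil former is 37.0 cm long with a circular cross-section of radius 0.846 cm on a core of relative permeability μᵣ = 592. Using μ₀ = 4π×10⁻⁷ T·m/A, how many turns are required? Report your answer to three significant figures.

N ≈ 2070 turns

A = πr² = π(8.460×10^-3 m)² = 2.248×10^-4 m².
From L = μ₀μᵣN²A/ℓ, N = √(Lℓ / (μ₀μᵣA)).
N = √[(1.94)(0.37) / ((4π×10⁻⁷)(592)×2.248×10^-4)] = √(4.291×10^6) ≈ 2071.5.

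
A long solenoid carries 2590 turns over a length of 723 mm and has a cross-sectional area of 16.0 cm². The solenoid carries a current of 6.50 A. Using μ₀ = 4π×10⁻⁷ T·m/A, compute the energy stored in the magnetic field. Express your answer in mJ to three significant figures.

A = 16.0 cm² = 1.600×10^-3 m².
L = μ₀N²A/ℓ = (4π×10⁻⁷)(2590)²(1.600×10^-3)/(0.723) = 1.865×10^-2 H.
U = ½LI² = ½(1.865×10^-2)(6.50)² = 0.3941 J.

U ≈ 394 mJ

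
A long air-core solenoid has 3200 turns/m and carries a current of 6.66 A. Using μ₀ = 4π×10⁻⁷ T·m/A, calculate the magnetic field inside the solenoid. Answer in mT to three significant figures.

B ≈ 26.8 mT

Inside a long solenoid, B = μ₀nI.
B = (4π×10⁻⁷)(3.200×10^3 m⁻¹)(6.66 A) = 2.678×10^-2 T.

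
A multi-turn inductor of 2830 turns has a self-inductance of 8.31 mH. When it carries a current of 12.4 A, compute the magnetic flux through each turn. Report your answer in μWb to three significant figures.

From L = NΦ_B/I, the flux per turn is Φ_B = LI/N.
Φ_B = (8.310×10^-3 H)(12.4 A)/2830 = 3.641×10^-5 Wb.

Φ_B ≈ 36.4 μWb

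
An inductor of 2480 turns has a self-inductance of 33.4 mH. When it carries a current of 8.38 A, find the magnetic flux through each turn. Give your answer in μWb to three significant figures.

Φ_B ≈ 113 μWb

From L = NΦ_B/I, the flux per turn is Φ_B = LI/N.
Φ_B = (3.340×10^-2 H)(8.38 A)/2480 = 1.129×10^-4 Wb.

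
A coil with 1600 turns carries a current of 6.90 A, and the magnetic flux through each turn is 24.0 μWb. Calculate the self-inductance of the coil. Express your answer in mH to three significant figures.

Self-inductance is defined by L = NΦ_B/I (flux linkage over current).
L = (1600)(2.400×10^-5 Wb)/(6.90 A) = 5.565×10^-3 H.

L ≈ 5.57 mH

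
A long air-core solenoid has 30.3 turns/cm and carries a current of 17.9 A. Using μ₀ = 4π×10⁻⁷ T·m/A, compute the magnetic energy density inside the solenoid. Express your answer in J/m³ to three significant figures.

u ≈ 1850 J/m³

B = μ₀nI = (4π×10⁻⁷)(3.030×10^3)(17.9) = 6.816×10^-2 T.
u = B²/(2μ₀) = (6.816×10^-2)²/(2×4π×10⁻⁷) = 1.848×10^3 J/m³.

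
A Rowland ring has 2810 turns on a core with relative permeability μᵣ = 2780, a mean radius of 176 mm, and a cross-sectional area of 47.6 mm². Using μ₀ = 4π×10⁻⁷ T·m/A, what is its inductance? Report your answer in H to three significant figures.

L ≈ 1.19 H

For a thin toroid, L = μ₀μᵣN²A/(2πR).
L = (4π×10⁻⁷)(2780)(2810)²(4.760×10^-5) / (2π×0.176 m) = 1.187 H.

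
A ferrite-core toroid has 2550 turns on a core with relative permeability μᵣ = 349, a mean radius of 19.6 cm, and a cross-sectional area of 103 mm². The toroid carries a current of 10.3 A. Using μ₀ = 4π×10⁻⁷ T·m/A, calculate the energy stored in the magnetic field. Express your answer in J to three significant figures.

L = μ₀μᵣN²A/(2πR) = (4π×10⁻⁷)(349)(2550)²(1.030×10^-4)/(2π×0.196) = 0.2385 H.
U = ½LI² = ½(0.2385)(10.3)² = 12.65 J.

U ≈ 12.7 J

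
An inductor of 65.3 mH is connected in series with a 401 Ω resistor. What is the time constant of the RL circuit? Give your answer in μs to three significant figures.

τ = L/R = (6.530×10^-2 H)/(401 Ω) = 1.628×10^-4 s.

τ ≈ 163 μs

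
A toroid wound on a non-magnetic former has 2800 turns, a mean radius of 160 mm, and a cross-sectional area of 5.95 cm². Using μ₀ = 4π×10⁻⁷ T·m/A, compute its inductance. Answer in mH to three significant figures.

L ≈ 5.83 mH

For a thin toroid, L = μ₀N²A/(2πR).
L = (4π×10⁻⁷)(2800)²(5.950×10^-4) / (2π×0.16 m) = 5.831×10^-3 H.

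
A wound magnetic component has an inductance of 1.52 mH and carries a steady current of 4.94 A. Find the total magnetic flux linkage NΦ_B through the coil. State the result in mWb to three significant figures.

From L = NΦ_B/I, the flux linkage is NΦ_B = LI.
NΦ_B = (1.520×10^-3 H)(4.94 A) = 7.509×10^-3 Wb.

NΦ_B ≈ 7.51 mWb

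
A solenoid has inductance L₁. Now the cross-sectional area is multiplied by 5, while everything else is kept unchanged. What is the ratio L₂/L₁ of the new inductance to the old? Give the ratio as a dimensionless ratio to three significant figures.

For a solenoid, L ∝ μᵣN²A/ℓ.
L₂/L₁ = (5) = 5.00.

L₂/L₁ = 5.00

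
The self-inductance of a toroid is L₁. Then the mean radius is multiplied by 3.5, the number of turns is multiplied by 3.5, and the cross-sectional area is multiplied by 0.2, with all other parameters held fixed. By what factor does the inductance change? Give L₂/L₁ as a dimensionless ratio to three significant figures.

For a toroid, L ∝ μᵣN²A/R.
L₂/L₁ = (3.5)^-1 × (3.5)^2 × (0.2) = 0.700.

L₂/L₁ = 0.700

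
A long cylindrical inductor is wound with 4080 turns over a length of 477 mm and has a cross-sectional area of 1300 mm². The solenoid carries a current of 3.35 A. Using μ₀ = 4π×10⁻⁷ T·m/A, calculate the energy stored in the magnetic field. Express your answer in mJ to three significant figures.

U ≈ 320 mJ

A = 1300 mm² = 1.300×10^-3 m².
L = μ₀N²A/ℓ = (4π×10⁻⁷)(4080)²(1.300×10^-3)/(0.477) = 5.701×10^-2 H.
U = ½LI² = ½(5.701×10^-2)(3.35)² = 0.3199 J.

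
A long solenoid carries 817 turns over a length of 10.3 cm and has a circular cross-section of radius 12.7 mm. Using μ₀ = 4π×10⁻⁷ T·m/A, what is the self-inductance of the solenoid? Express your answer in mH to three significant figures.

L ≈ 4.13 mH

A = πr² = π(1.270×10^-2 m)² = 5.067×10^-4 m².
For a long solenoid, L = μ₀N²A/ℓ.
L = (4π×10⁻⁷)(817)²(5.067×10^-4)/(0.103 m) = 4.126×10^-3 H.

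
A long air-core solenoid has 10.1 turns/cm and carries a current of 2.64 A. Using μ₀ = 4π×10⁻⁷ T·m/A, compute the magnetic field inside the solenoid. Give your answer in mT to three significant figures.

Inside a long solenoid, B = μ₀nI.
B = (4π×10⁻⁷)(1.010×10^3 m⁻¹)(2.64 A) = 3.351×10^-3 T.

B ≈ 3.35 mT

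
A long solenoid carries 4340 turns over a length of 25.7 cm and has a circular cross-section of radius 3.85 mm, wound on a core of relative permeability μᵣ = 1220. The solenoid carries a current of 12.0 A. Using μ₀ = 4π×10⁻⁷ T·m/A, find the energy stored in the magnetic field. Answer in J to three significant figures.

U ≈ 377 J

A = πr² = π(3.850×10^-3 m)² = 4.657×10^-5 m².
L = μ₀μᵣN²A/ℓ = (4π×10⁻⁷)(1220)(4340)²(4.657×10^-5)/(0.257) = 5.232 H.
U = ½LI² = ½(5.232)(12.0)² = 376.7 J.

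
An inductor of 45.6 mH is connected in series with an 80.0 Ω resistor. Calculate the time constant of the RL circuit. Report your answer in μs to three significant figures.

τ = L/R = (4.560×10^-2 H)/(80.0 Ω) = 5.700×10^-4 s.

τ ≈ 570 μs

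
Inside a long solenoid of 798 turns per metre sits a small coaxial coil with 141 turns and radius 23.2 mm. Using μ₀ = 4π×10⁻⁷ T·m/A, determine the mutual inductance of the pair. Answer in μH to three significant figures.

M ≈ 239 μH

The outer solenoid produces a uniform field B₁ = μ₀n₁I₁ across the inner coil,
so the flux linkage is N₂Φ = N₂B₁A₂ = μ₀n₁N₂A₂·I₁, giving M = μ₀n₁N₂A₂.
A₂ = πr² = π(2.320×10^-2 m)² = 1.691×10^-3 m².
M = (4π×10⁻⁷)(798)(141)(1.691×10^-3) = 2.391×10^-4 H.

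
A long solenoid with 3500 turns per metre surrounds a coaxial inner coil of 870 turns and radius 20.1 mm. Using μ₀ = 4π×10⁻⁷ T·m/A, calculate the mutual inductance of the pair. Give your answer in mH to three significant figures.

The outer solenoid produces a uniform field B₁ = μ₀n₁I₁ across the inner coil,
so the flux linkage is N₂Φ = N₂B₁A₂ = μ₀n₁N₂A₂·I₁, giving M = μ₀n₁N₂A₂.
A₂ = πr² = π(2.010×10^-2 m)² = 1.269×10^-3 m².
M = (4π×10⁻⁷)(3500)(870)(1.269×10^-3) = 4.857×10^-3 H.

M ≈ 4.86 mH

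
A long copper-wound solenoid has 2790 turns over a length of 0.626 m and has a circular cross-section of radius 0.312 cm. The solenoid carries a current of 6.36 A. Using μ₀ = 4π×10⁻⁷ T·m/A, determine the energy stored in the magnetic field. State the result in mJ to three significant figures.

A = πr² = π(3.120×10^-3 m)² = 3.058×10^-5 m².
L = μ₀N²A/ℓ = (4π×10⁻⁷)(2790)²(3.058×10^-5)/(0.626) = 4.779×10^-4 H.
U = ½LI² = ½(4.779×10^-4)(6.36)² = 9.6647×10^-3 J.

U ≈ 9.66 mJ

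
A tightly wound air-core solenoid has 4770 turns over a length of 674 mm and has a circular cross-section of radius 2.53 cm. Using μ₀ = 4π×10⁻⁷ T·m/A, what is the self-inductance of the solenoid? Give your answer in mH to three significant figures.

A = πr² = π(2.530×10^-2 m)² = 2.011×10^-3 m².
For a long solenoid, L = μ₀N²A/ℓ.
L = (4π×10⁻⁷)(4770)²(2.011×10^-3)/(0.674 m) = 8.531×10^-2 H.

L ≈ 85.3 mH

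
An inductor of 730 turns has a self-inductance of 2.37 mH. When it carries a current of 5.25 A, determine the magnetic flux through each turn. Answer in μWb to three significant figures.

Φ_B ≈ 17.0 μWb

From L = NΦ_B/I, the flux per turn is Φ_B = LI/N.
Φ_B = (2.370×10^-3 H)(5.25 A)/730 = 1.704×10^-5 Wb.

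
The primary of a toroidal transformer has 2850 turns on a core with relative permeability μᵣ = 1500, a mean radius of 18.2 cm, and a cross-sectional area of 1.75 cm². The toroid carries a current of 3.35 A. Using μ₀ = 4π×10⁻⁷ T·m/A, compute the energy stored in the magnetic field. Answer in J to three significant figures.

L = μ₀μᵣN²A/(2πR) = (4π×10⁻⁷)(1500)(2850)²(1.750×10^-4)/(2π×0.182) = 2.343 H.
U = ½LI² = ½(2.343)(3.35)² = 13.147 J.

U ≈ 13.1 J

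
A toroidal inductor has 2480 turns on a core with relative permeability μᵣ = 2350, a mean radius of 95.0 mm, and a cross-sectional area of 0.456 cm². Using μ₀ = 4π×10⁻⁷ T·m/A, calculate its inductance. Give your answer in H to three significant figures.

L ≈ 1.39 H

For a thin toroid, L = μ₀μᵣN²A/(2πR).
L = (4π×10⁻⁷)(2350)(2480)²(4.560×10^-5) / (2π×9.500×10^-2 m) = 1.388 H.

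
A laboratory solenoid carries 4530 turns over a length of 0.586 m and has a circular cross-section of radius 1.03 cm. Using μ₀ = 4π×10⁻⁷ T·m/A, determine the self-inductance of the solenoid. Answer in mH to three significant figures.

L ≈ 14.7 mH

A = πr² = π(1.030×10^-2 m)² = 3.333×10^-4 m².
For a long solenoid, L = μ₀N²A/ℓ.
L = (4π×10⁻⁷)(4530)²(3.333×10^-4)/(0.586 m) = 1.467×10^-2 H.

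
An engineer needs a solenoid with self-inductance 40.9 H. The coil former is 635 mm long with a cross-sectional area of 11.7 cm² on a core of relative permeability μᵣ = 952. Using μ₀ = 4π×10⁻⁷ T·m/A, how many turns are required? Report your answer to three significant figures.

A = 11.7 cm² = 1.170×10^-3 m².
From L = μ₀μᵣN²A/ℓ, N = √(Lℓ / (μ₀μᵣA)).
N = √[(40.9)(0.635) / ((4π×10⁻⁷)(952)×1.170×10^-3)] = √(1.856×10^7) ≈ 4307.6.

N ≈ 4310 turns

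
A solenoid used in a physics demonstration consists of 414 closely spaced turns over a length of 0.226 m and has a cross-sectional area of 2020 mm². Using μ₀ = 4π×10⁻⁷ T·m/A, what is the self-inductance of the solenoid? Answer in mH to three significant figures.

A = 2020 mm² = 2.020×10^-3 m².
For a long solenoid, L = μ₀N²A/ℓ.
L = (4π×10⁻⁷)(414)²(2.020×10^-3)/(0.226 m) = 1.925×10^-3 H.

L ≈ 1.93 mH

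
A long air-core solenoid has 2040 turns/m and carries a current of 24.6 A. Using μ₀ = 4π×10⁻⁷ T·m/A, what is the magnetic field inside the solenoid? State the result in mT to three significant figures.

Inside a long solenoid, B = μ₀nI.
B = (4π×10⁻⁷)(2.040×10^3 m⁻¹)(24.6 A) = 6.306×10^-2 T.

B ≈ 63.1 mT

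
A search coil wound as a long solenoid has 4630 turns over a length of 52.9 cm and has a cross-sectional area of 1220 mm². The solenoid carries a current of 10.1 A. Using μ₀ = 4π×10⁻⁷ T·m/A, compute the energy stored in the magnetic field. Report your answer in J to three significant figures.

A = 1220 mm² = 1.220×10^-3 m².
L = μ₀N²A/ℓ = (4π×10⁻⁷)(4630)²(1.220×10^-3)/(0.529) = 6.213×10^-2 H.
U = ½LI² = ½(6.213×10^-2)(10.1)² = 3.169 J.

U ≈ 3.17 J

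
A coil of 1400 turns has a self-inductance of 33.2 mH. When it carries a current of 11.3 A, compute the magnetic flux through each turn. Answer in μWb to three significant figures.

Φ_B ≈ 268 μWb

From L = NΦ_B/I, the flux per turn is Φ_B = LI/N.
Φ_B = (3.320×10^-2 H)(11.3 A)/1400 = 2.680×10^-4 Wb.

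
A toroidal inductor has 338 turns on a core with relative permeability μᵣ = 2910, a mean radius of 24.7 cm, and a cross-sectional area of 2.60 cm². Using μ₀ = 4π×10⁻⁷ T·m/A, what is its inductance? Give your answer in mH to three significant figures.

L ≈ 70.0 mH

For a thin toroid, L = μ₀μᵣN²A/(2πR).
L = (4π×10⁻⁷)(2910)(338)²(2.600×10^-4) / (2π×0.247 m) = 6.999×10^-2 H.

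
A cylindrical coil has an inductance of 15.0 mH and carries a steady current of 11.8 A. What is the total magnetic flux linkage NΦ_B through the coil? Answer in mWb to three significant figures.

From L = NΦ_B/I, the flux linkage is NΦ_B = LI.
NΦ_B = (1.500×10^-2 H)(11.8 A) = 0.177 Wb.

NΦ_B ≈ 177 mWb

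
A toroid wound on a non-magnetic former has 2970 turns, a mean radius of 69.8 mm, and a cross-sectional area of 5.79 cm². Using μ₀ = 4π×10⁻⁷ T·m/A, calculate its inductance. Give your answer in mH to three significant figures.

For a thin toroid, L = μ₀N²A/(2πR).
L = (4π×10⁻⁷)(2970)²(5.790×10^-4) / (2π×6.980×10^-2 m) = 1.463×10^-2 H.

L ≈ 14.6 mH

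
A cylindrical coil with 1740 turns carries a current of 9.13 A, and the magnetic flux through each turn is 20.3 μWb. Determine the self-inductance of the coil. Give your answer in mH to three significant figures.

L ≈ 3.87 mH

Self-inductance is defined by L = NΦ_B/I (flux linkage over current).
L = (1740)(2.030×10^-5 Wb)/(9.13 A) = 3.869×10^-3 H.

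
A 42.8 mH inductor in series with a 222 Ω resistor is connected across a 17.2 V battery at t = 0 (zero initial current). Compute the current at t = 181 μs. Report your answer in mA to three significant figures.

τ = L/R = 4.280×10^-2/222 = 1.928×10^-4 s; final current I_∞ = ε/R = 17.2/222 = 7.748×10^-2 A.
I(t) = I_∞(1 − e^(−t/τ)) with t/τ = 0.939.
I = (7.748×10^-2)(1 − e^(−0.939)) = 4.718×10^-2 A.

I ≈ 47.2 mA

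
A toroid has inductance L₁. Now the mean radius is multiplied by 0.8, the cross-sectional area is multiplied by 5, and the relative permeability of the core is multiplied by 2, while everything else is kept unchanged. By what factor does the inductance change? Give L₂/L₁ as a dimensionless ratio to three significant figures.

For a toroid, L ∝ μᵣN²A/R.
L₂/L₁ = (0.8)^-1 × (5) × (2) = 12.5.

L₂/L₁ = 12.5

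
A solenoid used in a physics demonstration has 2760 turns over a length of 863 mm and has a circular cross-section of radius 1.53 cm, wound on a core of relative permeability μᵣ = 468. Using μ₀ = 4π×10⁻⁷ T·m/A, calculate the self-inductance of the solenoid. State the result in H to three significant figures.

L ≈ 3.82 H

A = πr² = π(1.530×10^-2 m)² = 7.354×10^-4 m².
For a long solenoid, L = μ₀μᵣN²A/ℓ.
L = (4π×10⁻⁷)(468)(2760)²(7.354×10^-4)/(0.863 m) = 3.818 H.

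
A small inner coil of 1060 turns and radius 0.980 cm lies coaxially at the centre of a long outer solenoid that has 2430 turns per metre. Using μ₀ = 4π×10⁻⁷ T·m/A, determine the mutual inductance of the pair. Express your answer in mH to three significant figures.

M ≈ 0.977 mH

The outer solenoid produces a uniform field B₁ = μ₀n₁I₁ across the inner coil,
so the flux linkage is N₂Φ = N₂B₁A₂ = μ₀n₁N₂A₂·I₁, giving M = μ₀n₁N₂A₂.
A₂ = πr² = π(9.800×10^-3 m)² = 3.017×10^-4 m².
M = (4π×10⁻⁷)(2430)(1060)(3.017×10^-4) = 9.766×10^-4 H.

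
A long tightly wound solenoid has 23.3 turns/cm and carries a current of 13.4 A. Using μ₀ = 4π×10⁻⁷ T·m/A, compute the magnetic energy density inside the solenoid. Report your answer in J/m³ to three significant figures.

u ≈ 612 J/m³

B = μ₀nI = (4π×10⁻⁷)(2.330×10^3)(13.4) = 3.923×10^-2 T.
u = B²/(2μ₀) = (3.923×10^-2)²/(2×4π×10⁻⁷) = 612.49 J/m³.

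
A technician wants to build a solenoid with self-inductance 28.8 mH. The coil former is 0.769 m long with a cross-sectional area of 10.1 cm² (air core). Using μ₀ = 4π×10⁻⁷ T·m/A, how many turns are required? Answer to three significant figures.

N ≈ 4180 turns

A = 10.1 cm² = 1.010×10^-3 m².
From L = μ₀N²A/ℓ, N = √(Lℓ / (μ₀A)).
N = √[(2.880×10^-2)(0.769) / ((4π×10⁻⁷)×1.010×10^-3)] = √(1.74497×10^7) ≈ 4177.3.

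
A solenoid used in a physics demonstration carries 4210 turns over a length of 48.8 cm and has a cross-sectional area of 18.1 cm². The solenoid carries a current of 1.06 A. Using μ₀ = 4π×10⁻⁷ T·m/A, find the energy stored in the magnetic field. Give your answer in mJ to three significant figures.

U ≈ 46.4 mJ

A = 18.1 cm² = 1.810×10^-3 m².
L = μ₀N²A/ℓ = (4π×10⁻⁷)(4210)²(1.810×10^-3)/(0.488) = 8.261×10^-2 H.
U = ½LI² = ½(8.261×10^-2)(1.06)² = 4.641×10^-2 J.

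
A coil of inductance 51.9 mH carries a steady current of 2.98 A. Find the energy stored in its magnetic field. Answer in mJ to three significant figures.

U ≈ 230 mJ

Stored magnetic energy: U = ½LI².
U = ½(5.190×10^-2 H)(2.98 A)² = 0.2304 J.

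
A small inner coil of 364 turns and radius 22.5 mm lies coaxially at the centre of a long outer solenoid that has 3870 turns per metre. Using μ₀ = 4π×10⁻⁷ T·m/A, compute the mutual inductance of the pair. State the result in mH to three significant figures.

M ≈ 2.82 mH

The outer solenoid produces a uniform field B₁ = μ₀n₁I₁ across the inner coil,
so the flux linkage is N₂Φ = N₂B₁A₂ = μ₀n₁N₂A₂·I₁, giving M = μ₀n₁N₂A₂.
A₂ = πr² = π(2.250×10^-2 m)² = 1.590×10^-3 m².
M = (4π×10⁻⁷)(3870)(364)(1.590×10^-3) = 2.815×10^-3 H.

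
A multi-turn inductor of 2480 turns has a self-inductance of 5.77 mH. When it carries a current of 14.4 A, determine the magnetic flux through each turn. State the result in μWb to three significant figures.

From L = NΦ_B/I, the flux per turn is Φ_B = LI/N.
Φ_B = (5.770×10^-3 H)(14.4 A)/2480 = 3.350×10^-5 Wb.

Φ_B ≈ 33.5 μWb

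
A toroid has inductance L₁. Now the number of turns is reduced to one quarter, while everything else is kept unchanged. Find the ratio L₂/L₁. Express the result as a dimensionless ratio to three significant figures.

L₂/L₁ = 0.0625

For a toroid, L ∝ μᵣN²A/R.
L₂/L₁ = (0.25)^2 = 0.0625.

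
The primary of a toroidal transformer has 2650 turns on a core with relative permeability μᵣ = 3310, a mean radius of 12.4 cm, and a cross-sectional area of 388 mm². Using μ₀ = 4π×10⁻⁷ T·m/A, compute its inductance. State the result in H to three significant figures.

L ≈ 14.5 H

For a thin toroid, L = μ₀μᵣN²A/(2πR).
L = (4π×10⁻⁷)(3310)(2650)²(3.880×10^-4) / (2π×0.124 m) = 14.547 H.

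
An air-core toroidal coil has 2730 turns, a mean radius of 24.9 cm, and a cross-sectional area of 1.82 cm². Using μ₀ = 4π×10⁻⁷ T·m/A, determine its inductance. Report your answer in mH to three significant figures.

For a thin toroid, L = μ₀N²A/(2πR).
L = (4π×10⁻⁷)(2730)²(1.820×10^-4) / (2π×0.249 m) = 1.090×10^-3 H.

L ≈ 1.09 mH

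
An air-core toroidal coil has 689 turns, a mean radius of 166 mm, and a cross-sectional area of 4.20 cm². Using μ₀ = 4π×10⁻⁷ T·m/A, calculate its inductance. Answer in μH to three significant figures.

For a thin toroid, L = μ₀N²A/(2πR).
L = (4π×10⁻⁷)(689)²(4.200×10^-4) / (2π×0.166 m) = 2.402×10^-4 H.

L ≈ 240 μH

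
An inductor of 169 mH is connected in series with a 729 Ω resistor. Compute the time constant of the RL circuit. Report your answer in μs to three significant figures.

τ = L/R = (0.169 H)/(729 Ω) = 2.318×10^-4 s.

τ ≈ 232 μs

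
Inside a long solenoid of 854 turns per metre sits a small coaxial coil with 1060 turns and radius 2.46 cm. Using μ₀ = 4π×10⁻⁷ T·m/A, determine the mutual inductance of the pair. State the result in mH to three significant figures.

M ≈ 2.16 mH

The outer solenoid produces a uniform field B₁ = μ₀n₁I₁ across the inner coil,
so the flux linkage is N₂Φ = N₂B₁A₂ = μ₀n₁N₂A₂·I₁, giving M = μ₀n₁N₂A₂.
A₂ = πr² = π(2.460×10^-2 m)² = 1.901×10^-3 m².
M = (4π×10⁻⁷)(854)(1060)(1.901×10^-3) = 2.163×10^-3 H.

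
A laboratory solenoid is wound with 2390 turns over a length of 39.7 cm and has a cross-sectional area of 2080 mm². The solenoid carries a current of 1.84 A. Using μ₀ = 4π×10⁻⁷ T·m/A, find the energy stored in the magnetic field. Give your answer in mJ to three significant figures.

U ≈ 63.7 mJ

A = 2080 mm² = 2.080×10^-3 m².
L = μ₀N²A/ℓ = (4π×10⁻⁷)(2390)²(2.080×10^-3)/(0.397) = 3.761×10^-2 H.
U = ½LI² = ½(3.761×10^-2)(1.84)² = 6.366×10^-2 J.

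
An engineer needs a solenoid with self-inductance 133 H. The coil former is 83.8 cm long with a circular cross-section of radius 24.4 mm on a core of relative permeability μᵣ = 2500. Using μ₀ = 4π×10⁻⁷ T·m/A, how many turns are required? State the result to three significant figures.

A = πr² = π(2.440×10^-2 m)² = 1.870×10^-3 m².
From L = μ₀μᵣN²A/ℓ, N = √(Lℓ / (μ₀μᵣA)).
N = √[(133)(0.838) / ((4π×10⁻⁷)(2500)×1.870×10^-3)] = √(1.897×10^7) ≈ 4355.2.

N ≈ 4360 turns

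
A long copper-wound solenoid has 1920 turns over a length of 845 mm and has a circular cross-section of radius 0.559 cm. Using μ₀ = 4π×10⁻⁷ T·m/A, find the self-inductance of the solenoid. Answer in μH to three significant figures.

A = πr² = π(5.590×10^-3 m)² = 9.817×10^-5 m².
For a long solenoid, L = μ₀N²A/ℓ.
L = (4π×10⁻⁷)(1920)²(9.817×10^-5)/(0.845 m) = 5.382×10^-4 H.

L ≈ 538 μH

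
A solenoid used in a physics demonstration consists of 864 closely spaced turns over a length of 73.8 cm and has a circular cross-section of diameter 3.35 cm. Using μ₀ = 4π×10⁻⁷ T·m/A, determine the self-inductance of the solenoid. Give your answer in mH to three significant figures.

A = π(d/2)² = π(1.675×10^-2 m)² = 8.814×10^-4 m².
For a long solenoid, L = μ₀N²A/ℓ.
L = (4π×10⁻⁷)(864)²(8.814×10^-4)/(0.738 m) = 1.120×10^-3 H.

L ≈ 1.12 mH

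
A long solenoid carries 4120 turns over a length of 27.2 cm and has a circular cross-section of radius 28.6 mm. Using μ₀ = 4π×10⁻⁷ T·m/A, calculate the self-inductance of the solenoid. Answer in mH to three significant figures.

L ≈ 202 mH

A = πr² = π(2.860×10^-2 m)² = 2.570×10^-3 m².
For a long solenoid, L = μ₀N²A/ℓ.
L = (4π×10⁻⁷)(4120)²(2.570×10^-3)/(0.272 m) = 0.2015 H.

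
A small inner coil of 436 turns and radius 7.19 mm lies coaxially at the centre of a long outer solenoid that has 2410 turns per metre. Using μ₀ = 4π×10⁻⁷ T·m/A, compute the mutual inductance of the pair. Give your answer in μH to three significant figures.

M ≈ 214 μH

The outer solenoid produces a uniform field B₁ = μ₀n₁I₁ across the inner coil,
so the flux linkage is N₂Φ = N₂B₁A₂ = μ₀n₁N₂A₂·I₁, giving M = μ₀n₁N₂A₂.
A₂ = πr² = π(7.190×10^-3 m)² = 1.624×10^-4 m².
M = (4π×10⁻⁷)(2410)(436)(1.624×10^-4) = 2.144×10^-4 H.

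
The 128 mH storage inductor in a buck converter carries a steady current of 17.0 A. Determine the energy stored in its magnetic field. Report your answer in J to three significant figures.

U ≈ 18.5 J

Stored magnetic energy: U = ½LI².
U = ½(0.128 H)(17.0 A)² = 18.5 J.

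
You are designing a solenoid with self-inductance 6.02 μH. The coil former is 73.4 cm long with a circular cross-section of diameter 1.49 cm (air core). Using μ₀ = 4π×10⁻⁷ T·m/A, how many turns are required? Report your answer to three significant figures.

A = π(d/2)² = π(7.450×10^-3 m)² = 1.744×10^-4 m².
From L = μ₀N²A/ℓ, N = √(Lℓ / (μ₀A)).
N = √[(6.020×10^-6)(0.734) / ((4π×10⁻⁷)×1.744×10^-4)] = √(2.017×10^4) ≈ 142.0.

N ≈ 142 turns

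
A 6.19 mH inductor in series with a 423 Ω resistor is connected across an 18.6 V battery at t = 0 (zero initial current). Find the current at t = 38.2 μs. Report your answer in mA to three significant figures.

I ≈ 40.7 mA

τ = L/R = 6.190×10^-3/423 = 1.463×10^-5 s; final current I_∞ = ε/R = 18.6/423 = 4.397×10^-2 A.
I(t) = I_∞(1 − e^(−t/τ)) with t/τ = 2.610.
I = (4.397×10^-2)(1 − e^(−2.610)) = 4.074×10^-2 A.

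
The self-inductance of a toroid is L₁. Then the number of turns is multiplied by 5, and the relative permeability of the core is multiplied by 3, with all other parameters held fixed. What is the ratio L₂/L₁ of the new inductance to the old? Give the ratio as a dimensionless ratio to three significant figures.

For a toroid, L ∝ μᵣN²A/R.
L₂/L₁ = (5)^2 × (3) = 75.0.

L₂/L₁ = 75.0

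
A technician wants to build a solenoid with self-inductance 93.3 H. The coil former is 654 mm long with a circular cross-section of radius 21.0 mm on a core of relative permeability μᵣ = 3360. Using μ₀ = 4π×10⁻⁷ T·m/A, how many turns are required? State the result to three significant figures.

N ≈ 3230 turns

A = πr² = π(2.100×10^-2 m)² = 1.385×10^-3 m².
From L = μ₀μᵣN²A/ℓ, N = √(Lℓ / (μ₀μᵣA)).
N = √[(93.3)(0.654) / ((4π×10⁻⁷)(3360)×1.385×10^-3)] = √(1.043×10^7) ≈ 3229.7.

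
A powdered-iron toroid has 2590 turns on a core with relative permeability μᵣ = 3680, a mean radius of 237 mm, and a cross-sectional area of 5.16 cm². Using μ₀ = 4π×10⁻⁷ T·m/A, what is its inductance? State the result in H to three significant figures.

For a thin toroid, L = μ₀μᵣN²A/(2πR).
L = (4π×10⁻⁷)(3680)(2590)²(5.160×10^-4) / (2π×0.237 m) = 10.749 H.

L ≈ 10.7 H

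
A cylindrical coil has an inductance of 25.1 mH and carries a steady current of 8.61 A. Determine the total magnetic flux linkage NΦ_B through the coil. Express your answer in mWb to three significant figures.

NΦ_B ≈ 216 mWb

From L = NΦ_B/I, the flux linkage is NΦ_B = LI.
NΦ_B = (2.510×10^-2 H)(8.61 A) = 0.2161 Wb.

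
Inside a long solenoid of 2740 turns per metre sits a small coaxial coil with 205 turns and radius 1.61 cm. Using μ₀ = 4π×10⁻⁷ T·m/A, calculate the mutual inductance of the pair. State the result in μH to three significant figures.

The outer solenoid produces a uniform field B₁ = μ₀n₁I₁ across the inner coil,
so the flux linkage is N₂Φ = N₂B₁A₂ = μ₀n₁N₂A₂·I₁, giving M = μ₀n₁N₂A₂.
A₂ = πr² = π(1.610×10^-2 m)² = 8.143×10^-4 m².
M = (4π×10⁻⁷)(2740)(205)(8.143×10^-4) = 5.748×10^-4 H.

M ≈ 575 μH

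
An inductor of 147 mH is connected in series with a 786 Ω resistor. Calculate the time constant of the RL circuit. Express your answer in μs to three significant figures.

τ = L/R = (0.147 H)/(786 Ω) = 1.870×10^-4 s.

τ ≈ 187 μs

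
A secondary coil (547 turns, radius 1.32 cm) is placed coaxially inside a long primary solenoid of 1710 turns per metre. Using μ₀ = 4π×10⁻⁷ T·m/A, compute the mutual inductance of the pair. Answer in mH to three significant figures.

The outer solenoid produces a uniform field B₁ = μ₀n₁I₁ across the inner coil,
so the flux linkage is N₂Φ = N₂B₁A₂ = μ₀n₁N₂A₂·I₁, giving M = μ₀n₁N₂A₂.
A₂ = πr² = π(1.320×10^-2 m)² = 5.474×10^-4 m².
M = (4π×10⁻⁷)(1710)(547)(5.474×10^-4) = 6.434×10^-4 H.

M ≈ 0.643 mH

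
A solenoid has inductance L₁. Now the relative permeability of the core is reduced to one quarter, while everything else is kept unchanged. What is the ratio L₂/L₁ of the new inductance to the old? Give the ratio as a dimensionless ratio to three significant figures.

For a solenoid, L ∝ μᵣN²A/ℓ.
L₂/L₁ = (0.25) = 0.250.

L₂/L₁ = 0.250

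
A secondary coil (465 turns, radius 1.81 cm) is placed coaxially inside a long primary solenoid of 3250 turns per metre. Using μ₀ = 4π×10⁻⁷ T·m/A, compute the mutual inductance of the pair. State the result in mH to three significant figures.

M ≈ 1.95 mH

The outer solenoid produces a uniform field B₁ = μ₀n₁I₁ across the inner coil,
so the flux linkage is N₂Φ = N₂B₁A₂ = μ₀n₁N₂A₂·I₁, giving M = μ₀n₁N₂A₂.
A₂ = πr² = π(1.810×10^-2 m)² = 1.029×10^-3 m².
M = (4π×10⁻⁷)(3250)(465)(1.029×10^-3) = 1.9546×10^-3 H.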